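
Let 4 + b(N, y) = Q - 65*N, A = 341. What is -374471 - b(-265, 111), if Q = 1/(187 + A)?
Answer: -206813377/528 ≈ -3.9169e+5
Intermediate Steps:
Q = 1/528 (Q = 1/(187 + 341) = 1/528 ≈ 0.0018939)
b(N, y) = -2111/528 - 65*N (b(N, y) = -4 + (1/528 - 65*N) = -2111/528 - 65*N)
-374471 - b(-265, 111) = -374471 - (-2111/528 - 65*(-265)) = -374471 - (-2111/528 + 17225) = -374471 - 1*9092689/528 = -374471 - 9092689/528 = -206813377/528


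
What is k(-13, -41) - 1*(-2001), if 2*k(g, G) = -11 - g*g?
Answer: 1911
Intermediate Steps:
k(g, G) = -11/2 - g²/2 (k(g, G) = (-11 - g*g)/2 = (-11 - g²)/2 = -11/2 - g²/2)
k(-13, -41) - 1*(-2001) = (-11/2 - ½*(-13)²) - 1*(-2001) = (-11/2 - ½*169) + 2001 = (-11/2 - 169/2) + 2001 = -90 + 2001 = 1911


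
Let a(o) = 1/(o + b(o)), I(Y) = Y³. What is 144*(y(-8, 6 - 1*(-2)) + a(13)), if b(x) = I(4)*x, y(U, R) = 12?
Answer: 1460304/845 ≈ 1728.2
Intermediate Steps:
b(x) = 64*x (b(x) = 4³*x = 64*x)
a(o) = 1/(65*o) (a(o) = 1/(o + 64*o) = 1/(65*o))
144*(y(-8, 6 - 1*(-2)) + a(13)) = 144*(12 + (1/65)/13) = 144*(12 + (1/65)*(1/13)) = 144*(12 + 1/845) = 144*(10141/845) = 1460304/845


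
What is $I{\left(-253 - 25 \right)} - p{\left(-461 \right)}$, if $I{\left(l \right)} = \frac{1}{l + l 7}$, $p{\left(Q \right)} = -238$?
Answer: $\frac{529311}{2224} \approx 238.0$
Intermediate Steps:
$I{\left(l \right)} = \frac{1}{8 l}$ ($I{\left(l \right)} = \frac{1}{l + 7 l} = \frac{1}{8 l}$)
$I{\left(-253 - 25 \right)} - p{\left(-461 \right)} = \frac{1}{8 \left(-253 - 25\right)} - -238 = \frac{1}{8 \left(-278\right)} + 238 = \frac{1}{8} \left(- \frac{1}{278}\right) + 238 = - \frac{1}{2224} + 238 = \frac{529311}{2224}$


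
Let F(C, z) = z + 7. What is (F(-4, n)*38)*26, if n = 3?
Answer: 9880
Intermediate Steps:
F(C, z) = 7 + z
(F(-4, n)*38)*26 = ((7 + 3)*38)*26 = (10*38)*26 = 380*26 = 9880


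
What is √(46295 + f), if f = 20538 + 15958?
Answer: 3*√9199 ≈ 287.73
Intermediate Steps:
f = 36496
√(46295 + f) = √(46295 + 36496) = √82791 = 3*√9199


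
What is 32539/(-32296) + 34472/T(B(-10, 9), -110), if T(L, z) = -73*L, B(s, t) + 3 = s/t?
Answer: 9931881569/87231496 ≈ 113.86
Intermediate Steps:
B(s, t) = -3 + s/t
32539/(-32296) + 34472/T(B(-10, 9), -110) = 32539/(-32296) + 34472/((-73*(-3 - 10/9))) = 32539*(-1/32296) + 34472/((-73*(-3 - 10*⅑))) = -32539/32296 + 34472/((-73*(-3 - 10/9))) = -32539/32296 + 34472/((-73*(-37/9))) = -32539/32296 + 34472/(2701/9) = -32539/32296 + 34472*(9/2701) = -32539/32296 + 310248/2701 = 9931881569/87231496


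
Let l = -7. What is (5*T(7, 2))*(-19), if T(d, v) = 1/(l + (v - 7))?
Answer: 95/12 ≈ 7.9167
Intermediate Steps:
T(d, v) = 1/(-14 + v) (T(d, v) = 1/(-7 + (v - 7)) = 1/(-7 + (-7 + v)) = 1/(-14 + v))
(5*T(7, 2))*(-19) = (5/(-14 + 2))*(-19) = (5/(-12))*(-19) = (5*(-1/12))*(-19) = -5/12*(-19) = 95/12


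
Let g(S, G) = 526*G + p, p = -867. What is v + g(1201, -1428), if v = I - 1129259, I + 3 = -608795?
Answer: -2490052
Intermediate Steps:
I = -608798 (I = -3 - 608795 = -608798)
g(S, G) = -867 + 526*G (g(S, G) = 526*G - 867 = -867 + 526*G)
v = -1738057 (v = -608798 - 1129259 = -1738057)
v + g(1201, -1428) = -1738057 + (-867 + 526*(-1428)) = -1738057 + (-867 - 751128) = -1738057 - 751995 = -2490052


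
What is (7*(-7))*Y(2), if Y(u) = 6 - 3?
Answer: -147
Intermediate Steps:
Y(u) = 3
(7*(-7))*Y(2) = (7*(-7))*3 = -49*3 = -147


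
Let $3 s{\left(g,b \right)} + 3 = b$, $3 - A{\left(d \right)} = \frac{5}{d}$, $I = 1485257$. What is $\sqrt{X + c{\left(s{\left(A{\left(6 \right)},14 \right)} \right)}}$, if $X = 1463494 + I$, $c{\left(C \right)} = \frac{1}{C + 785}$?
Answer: $\frac{\sqrt{97674428166}}{182} \approx 1717.2$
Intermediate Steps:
$A{\left(d \right)} = 3 - \frac{5}{d}$
$s{\left(g,b \right)} = -1 + \frac{b}{3}$
$c{\left(C \right)} = \frac{1}{785 + C}$
$X = 2948751$ ($X = 1463494 + 1485257 = 2948751$)
$\sqrt{X + c{\left(s{\left(A{\left(6 \right)},14 \right)} \right)}} = \sqrt{2948751 + \frac{1}{785 + \left(-1 + \frac{1}{3} \cdot 14\right)}} = \sqrt{2948751 + \frac{1}{785 + \left(-1 + \frac{14}{3}\right)}} = \sqrt{2948751 + \frac{1}{785 + \frac{11}{3}}} = \sqrt{2948751 + \frac{1}{\frac{2366}{3}}} = \sqrt{2948751 + \frac{3}{2366}} = \sqrt{\frac{6976744869}{2366}} = \frac{\sqrt{97674428166}}{182}$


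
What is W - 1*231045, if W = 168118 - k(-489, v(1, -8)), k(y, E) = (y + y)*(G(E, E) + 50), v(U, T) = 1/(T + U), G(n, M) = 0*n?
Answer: -14027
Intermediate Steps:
G(n, M) = 0
k(y, E) = 100*y (k(y, E) = (y + y)*(0 + 50) = (2*y)*50 = 100*y)
W = 217018 (W = 168118 - 100*(-489) = 168118 - 1*(-48900) = 168118 + 48900 = 217018)
W - 1*231045 = 217018 - 1*231045 = 217018 - 231045 = -14027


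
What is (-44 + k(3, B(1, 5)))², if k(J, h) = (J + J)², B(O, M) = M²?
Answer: 64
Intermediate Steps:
k(J, h) = 4*J² (k(J, h) = (2*J)² = 4*J²)
(-44 + k(3, B(1, 5)))² = (-44 + 4*3²)² = (-44 + 4*9)² = (-44 + 36)² = (-8)² = 64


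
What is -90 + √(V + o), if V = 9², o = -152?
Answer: -90 + I*√71 ≈ -90.0 + 8.4261*I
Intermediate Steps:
V = 81
-90 + √(V + o) = -90 + √(81 - 152) = -90 + √(-71) = -90 + I*√71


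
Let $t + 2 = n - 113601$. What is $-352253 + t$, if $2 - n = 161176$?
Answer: $-627030$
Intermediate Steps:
$n = -161174$ ($n = 2 - 161176 = -161174$)
$t = -274777$ ($t = -2 - 274775 = -274777$)
$-352253 + t = -352253 - 274777 = -627030$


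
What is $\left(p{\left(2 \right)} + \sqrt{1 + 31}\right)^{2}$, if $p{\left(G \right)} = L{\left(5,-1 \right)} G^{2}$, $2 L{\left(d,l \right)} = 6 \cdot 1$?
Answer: $176 + 96 \sqrt{2} \approx 311.76$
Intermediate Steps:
$L{\left(d,l \right)} = 3$ ($L{\left(d,l \right)} = \frac{6 \cdot 1}{2} = \frac{1}{2} \cdot 6 = 3$)
$p{\left(G \right)} = 3 G^{2}$
$\left(p{\left(2 \right)} + \sqrt{1 + 31}\right)^{2} = \left(3 \cdot 2^{2} + \sqrt{1 + 31}\right)^{2} = \left(3 \cdot 4 + \sqrt{32}\right)^{2} = \left(12 + 4 \sqrt{2}\right)^{2}$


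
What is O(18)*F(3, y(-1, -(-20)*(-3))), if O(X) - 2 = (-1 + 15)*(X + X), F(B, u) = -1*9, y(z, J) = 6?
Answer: -4554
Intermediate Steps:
F(B, u) = -9
O(X) = 2 + 28*X (O(X) = 2 + (-1 + 15)*(X + X) = 2 + 14*(2*X) = 2 + 28*X)
O(18)*F(3, y(-1, -(-20)*(-3))) = (2 + 28*18)*(-9) = (2 + 504)*(-9) = 506*(-9) = -4554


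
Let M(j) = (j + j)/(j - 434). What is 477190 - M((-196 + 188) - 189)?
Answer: 301106496/631 ≈ 4.7719e+5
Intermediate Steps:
M(j) = 2*j/(-434 + j) (M(j) = (2*j)/(-434 + j) = 2*j/(-434 + j))
477190 - M((-196 + 188) - 189) = 477190 - 2*((-196 + 188) - 189)/(-434 + ((-196 + 188) - 189)) = 477190 - 2*(-8 - 189)/(-434 + (-8 - 189)) = 477190 - 2*(-197)/(-434 - 197) = 477190 - 2*(-197)/(-631) = 477190 - 2*(-197)*(-1)/631 = 477190 - 1*394/631 = 477190 - 394/631 = 301106496/631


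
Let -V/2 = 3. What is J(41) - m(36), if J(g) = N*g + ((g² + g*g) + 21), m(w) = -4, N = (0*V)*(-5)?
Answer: 3387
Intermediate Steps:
V = -6 (V = -2*3 = -6)
N = 0 (N = (0*(-6))*(-5) = 0*(-5) = 0)
J(g) = 21 + 2*g² (J(g) = 0*g + ((g² + g*g) + 21) = 0 + ((g² + g²) + 21) = 0 + (2*g² + 21) = 0 + (21 + 2*g²) = 21 + 2*g²)
J(41) - m(36) = (21 + 2*41²) - 1*(-4) = (21 + 2*1681) + 4 = (21 + 3362) + 4 = 3383 + 4 = 3387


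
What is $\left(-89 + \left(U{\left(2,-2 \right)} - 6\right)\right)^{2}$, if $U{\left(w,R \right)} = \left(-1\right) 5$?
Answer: $10000$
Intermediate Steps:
$U{\left(w,R \right)} = -5$
$\left(-89 + \left(U{\left(2,-2 \right)} - 6\right)\right)^{2} = \left(-89 - 11\right)^{2} = \left(-100\right)^{2} = 10000$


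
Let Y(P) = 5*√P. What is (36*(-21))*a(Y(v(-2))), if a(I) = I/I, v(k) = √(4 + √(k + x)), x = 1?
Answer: -756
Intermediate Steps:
v(k) = √(4 + √(1 + k)) (v(k) = √(4 + √(k + 1)) = √(4 + √(1 + k)))
a(I) = 1
(36*(-21))*a(Y(v(-2))) = (36*(-21))*1 = -756*1 = -756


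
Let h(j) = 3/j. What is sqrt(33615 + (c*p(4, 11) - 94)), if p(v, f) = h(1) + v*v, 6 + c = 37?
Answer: 3*sqrt(3790) ≈ 184.69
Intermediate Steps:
c = 31 (c = -6 + 37 = 31)
p(v, f) = 3 + v**2 (p(v, f) = 3/1 + v*v = 3*1 + v**2 = 3 + v**2)
sqrt(33615 + (c*p(4, 11) - 94)) = sqrt(33615 + (31*(3 + 4**2) - 94)) = sqrt(33615 + (31*(3 + 16) - 94)) = sqrt(33615 + (31*19 - 94)) = sqrt(33615 + (589 - 94)) = sqrt(33615 + 495) = sqrt(34110) = 3*sqrt(3790)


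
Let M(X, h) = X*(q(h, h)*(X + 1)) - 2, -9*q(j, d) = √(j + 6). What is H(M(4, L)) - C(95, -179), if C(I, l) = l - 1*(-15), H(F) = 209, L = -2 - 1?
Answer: 373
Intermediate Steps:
q(j, d) = -√(6 + j)/9 (q(j, d) = -√(j + 6)/9 = -√(6 + j)/9)
L = -3
M(X, h) = -2 - X*√(6 + h)*(1 + X)/9 (M(X, h) = X*((-√(6 + h)/9)*(X + 1)) - 2 = X*((-√(6 + h)/9)*(1 + X)) - 2 = X*(-√(6 + h)*(1 + X)/9) - 2 = -X*√(6 + h)*(1 + X)/9 - 2 = -2 - X*√(6 + h)*(1 + X)/9)
C(I, l) = 15 + l (C(I, l) = l + 15 = 15 + l)
H(M(4, L)) - C(95, -179) = 209 - (15 - 179) = 209 - 1*(-164) = 209 + 164 = 373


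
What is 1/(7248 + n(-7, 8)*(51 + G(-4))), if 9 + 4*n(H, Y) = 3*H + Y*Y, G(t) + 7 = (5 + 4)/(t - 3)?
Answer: 14/106555 ≈ 0.00013139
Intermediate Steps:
G(t) = -7 + 9/(-3 + t) (G(t) = -7 + (5 + 4)/(t - 3) = -7 + 9/(-3 + t))
n(H, Y) = -9/4 + Y²/4 + 3*H/4 (n(H, Y) = -9/4 + (3*H + Y*Y)/4 = -9/4 + (3*H + Y²)/4 = -9/4 + (Y² + 3*H)/4 = -9/4 + (Y²/4 + 3*H/4) = -9/4 + Y²/4 + 3*H/4)
1/(7248 + n(-7, 8)*(51 + G(-4))) = 1/(7248 + (-9/4 + (¼)*8² + (¾)*(-7))*(51 + (30 - 7*(-4))/(-3 - 4))) = 1/(7248 + (-9/4 + (¼)*64 - 21/4)*(51 + (30 + 28)/(-7))) = 1/(7248 + (-9/4 + 16 - 21/4)*(51 - ⅐*58)) = 1/(7248 + 17*(51 - 58/7)/2) = 1/(7248 + (17/2)*(299/7)) = 1/(7248 + 5083/14) = 1/(106555/14) = 14/106555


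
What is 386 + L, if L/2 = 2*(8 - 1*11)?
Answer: 374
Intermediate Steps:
L = -12 (L = 2*(2*(8 - 1*11)) = 2*(2*(8 - 11)) = 2*(2*(-3)) = 2*(-6) = -12)
386 + L = 386 - 12 = 374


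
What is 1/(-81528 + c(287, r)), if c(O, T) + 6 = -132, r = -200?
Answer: -1/81666 ≈ -1.2245e-5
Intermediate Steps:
c(O, T) = -138 (c(O, T) = -6 - 132 = -138)
1/(-81528 + c(287, r)) = 1/(-81528 - 138) = 1/(-81666) = -1/81666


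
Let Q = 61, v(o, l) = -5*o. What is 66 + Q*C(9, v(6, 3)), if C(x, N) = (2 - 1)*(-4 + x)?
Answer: 371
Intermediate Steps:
C(x, N) = -4 + x (C(x, N) = 1*(-4 + x) = -4 + x)
66 + Q*C(9, v(6, 3)) = 66 + 61*(-4 + 9) = 66 + 61*5 = 66 + 305 = 371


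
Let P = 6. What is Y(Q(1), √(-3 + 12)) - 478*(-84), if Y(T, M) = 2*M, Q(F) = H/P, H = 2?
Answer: 40158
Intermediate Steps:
Q(F) = ⅓ (Q(F) = 2/6 = 2*(⅙) = ⅓)
Y(Q(1), √(-3 + 12)) - 478*(-84) = 2*√(-3 + 12) - 478*(-84) = 2*√9 + 40152 = 2*3 + 40152 = 6 + 40152 = 40158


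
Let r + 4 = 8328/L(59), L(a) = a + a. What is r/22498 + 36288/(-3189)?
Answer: -8025918604/705503533 ≈ -11.376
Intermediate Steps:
L(a) = 2*a
r = 3928/59 (r = -4 + 8328/((2*59)) = -4 + 8328/118 = -4 + 8328*(1/118) = -4 + 4164/59 = 3928/59 ≈ 66.576)
r/22498 + 36288/(-3189) = (3928/59)/22498 + 36288/(-3189) = (3928/59)*(1/22498) + 36288*(-1/3189) = 1964/663691 - 12096/1063 = -8025918604/705503533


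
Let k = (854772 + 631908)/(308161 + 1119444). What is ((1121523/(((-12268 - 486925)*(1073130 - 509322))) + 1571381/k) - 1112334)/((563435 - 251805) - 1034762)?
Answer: -1382915319273725465365/2521468540172731024512 ≈ -0.54846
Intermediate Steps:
k = 297336/285521 (k = 1486680/1427605 = 1486680*(1/1427605) = 297336/285521 ≈ 1.0414)
((1121523/(((-12268 - 486925)*(1073130 - 509322))) + 1571381/k) - 1112334)/((563435 - 251805) - 1034762) = ((1121523/(((-12268 - 486925)*(1073130 - 509322))) + 1571381/(297336/285521)) - 1112334)/((563435 - 251805) - 1034762) = ((1121523/((-499193*563808)) + 1571381*(285521/297336)) - 1112334)/(311630 - 1034762) = ((1121523/(-281449006944) + 448662274501/297336) - 1112334)/(-723132) = ((1121523*(-1/281449006944) + 448662274501/297336) - 1112334)*(-1/723132) = ((-373841/93816335648 + 448662274501/297336) - 1112334)*(-1/723132) = (5261481317133721415509/3486871747029216 - 1112334)*(-1/723132) = (1382915319273725465365/3486871747029216)*(-1/723132) = -1382915319273725465365/2521468540172731024512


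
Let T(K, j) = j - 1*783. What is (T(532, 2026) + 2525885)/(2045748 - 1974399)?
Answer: 842376/23783 ≈ 35.419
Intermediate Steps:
T(K, j) = -783 + j (T(K, j) = j - 783 = -783 + j)
(T(532, 2026) + 2525885)/(2045748 - 1974399) = ((-783 + 2026) + 2525885)/(2045748 - 1974399) = (1243 + 2525885)/71349 = 2527128*(1/71349) = 842376/23783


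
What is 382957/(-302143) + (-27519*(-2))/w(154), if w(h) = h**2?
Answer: 3773569111/3582811694 ≈ 1.0532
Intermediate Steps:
382957/(-302143) + (-27519*(-2))/w(154) = 382957/(-302143) + (-27519*(-2))/(154**2) = 382957*(-1/302143) + 55038/23716 = -382957/302143 + 55038*(1/23716) = -382957/302143 + 27519/11858 = 3773569111/3582811694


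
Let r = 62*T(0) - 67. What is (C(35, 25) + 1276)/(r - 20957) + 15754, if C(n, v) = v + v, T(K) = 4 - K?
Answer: 163651889/10388 ≈ 15754.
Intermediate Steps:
C(n, v) = 2*v
r = 181 (r = 62*(4 - 1*0) - 67 = 62*(4 + 0) - 67 = 62*4 - 67 = 248 - 67 = 181)
(C(35, 25) + 1276)/(r - 20957) + 15754 = (2*25 + 1276)/(181 - 20957) + 15754 = (50 + 1276)/(-20776) + 15754 = 1326*(-1/20776) + 15754 = -663/10388 + 15754 = 163651889/10388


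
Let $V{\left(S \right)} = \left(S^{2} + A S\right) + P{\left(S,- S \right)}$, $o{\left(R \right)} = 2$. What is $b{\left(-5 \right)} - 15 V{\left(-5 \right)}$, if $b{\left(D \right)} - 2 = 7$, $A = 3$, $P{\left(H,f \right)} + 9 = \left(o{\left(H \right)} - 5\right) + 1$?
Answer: $24$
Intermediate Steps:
$P{\left(H,f \right)} = -11$ ($P{\left(H,f \right)} = -9 + \left(\left(2 - 5\right) + 1\right) = -9 + \left(-3 + 1\right) = -9 - 2 = -11$)
$b{\left(D \right)} = 9$ ($b{\left(D \right)} = 2 + 7 = 9$)
$V{\left(S \right)} = -11 + S^{2} + 3 S$ ($V{\left(S \right)} = \left(S^{2} + 3 S\right) - 11 = -11 + S^{2} + 3 S$)
$b{\left(-5 \right)} - 15 V{\left(-5 \right)} = 9 - 15 \left(-11 + \left(-5\right)^{2} + 3 \left(-5\right)\right) = 9 - 15 \left(-11 + 25 - 15\right) = 9 - -15 = 9 + 15 = 24$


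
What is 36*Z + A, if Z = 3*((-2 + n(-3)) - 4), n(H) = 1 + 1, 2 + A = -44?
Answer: -478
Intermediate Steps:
A = -46 (A = -2 - 44 = -46)
n(H) = 2
Z = -12 (Z = 3*((-2 + 2) - 4) = 3*(0 - 4) = 3*(-4) = -12)
36*Z + A = 36*(-12) - 46 = -432 - 46 = -478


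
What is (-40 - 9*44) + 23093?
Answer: 22657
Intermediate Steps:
(-40 - 9*44) + 23093 = (-40 - 396) + 23093 = -436 + 23093 = 22657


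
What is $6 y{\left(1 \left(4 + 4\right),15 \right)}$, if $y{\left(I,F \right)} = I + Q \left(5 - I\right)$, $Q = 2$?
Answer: $12$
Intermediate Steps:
$y{\left(I,F \right)} = 10 - I$ ($y{\left(I,F \right)} = I + 2 \left(5 - I\right) = I - \left(-10 + 2 I\right) = 10 - I$)
$6 y{\left(1 \left(4 + 4\right),15 \right)} = 6 \left(10 - 1 \left(4 + 4\right)\right) = 6 \left(10 - 1 \cdot 8\right) = 6 \left(10 - 8\right) = 6 \cdot 2 = 12$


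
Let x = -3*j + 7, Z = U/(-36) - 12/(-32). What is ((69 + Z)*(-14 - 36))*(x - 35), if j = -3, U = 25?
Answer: 2348875/36 ≈ 65247.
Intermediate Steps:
Z = -23/72 (Z = 25/(-36) - 12/(-32) = 25*(-1/36) - 12*(-1/32) = -25/36 + 3/8 = -23/72 ≈ -0.31944)
x = 16 (x = -3*(-3) + 7 = 9 + 7 = 16)
((69 + Z)*(-14 - 36))*(x - 35) = ((69 - 23/72)*(-14 - 36))*(16 - 35) = ((4945/72)*(-50))*(-19) = -123625/36*(-19) = 2348875/36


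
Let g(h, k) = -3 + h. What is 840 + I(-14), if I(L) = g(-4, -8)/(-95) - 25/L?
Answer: 1119673/1330 ≈ 841.86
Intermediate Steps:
I(L) = 7/95 - 25/L (I(L) = (-3 - 4)/(-95) - 25/L = -7*(-1/95) - 25/L = 7/95 - 25/L)
840 + I(-14) = 840 + (7/95 - 25/(-14)) = 840 + (7/95 - 25*(-1/14)) = 840 + (7/95 + 25/14) = 840 + 2473/1330 = 1119673/1330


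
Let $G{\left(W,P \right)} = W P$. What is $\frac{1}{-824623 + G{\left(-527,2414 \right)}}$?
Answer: $- \frac{1}{2096801} \approx -4.7692 \cdot 10^{-7}$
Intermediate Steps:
$G{\left(W,P \right)} = P W$
$\frac{1}{-824623 + G{\left(-527,2414 \right)}} = \frac{1}{-824623 + 2414 \left(-527\right)} = \frac{1}{-824623 - 1272178} = \frac{1}{-2096801} = - \frac{1}{2096801}$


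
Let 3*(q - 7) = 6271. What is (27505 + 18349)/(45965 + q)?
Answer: 137562/144187 ≈ 0.95405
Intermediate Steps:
q = 6292/3 (q = 7 + (1/3)*6271 = 7 + 6271/3 = 6292/3 ≈ 2097.3)
(27505 + 18349)/(45965 + q) = (27505 + 18349)/(45965 + 6292/3) = 45854/(144187/3) = 45854*(3/144187) = 137562/144187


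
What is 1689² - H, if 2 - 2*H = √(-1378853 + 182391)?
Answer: 2852720 + I*√1196462/2 ≈ 2.8527e+6 + 546.91*I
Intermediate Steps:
H = 1 - I*√1196462/2 (H = 1 - √(-1378853 + 182391)/2 = 1 - I*√1196462/2 ≈ 1.0 - 546.91*I)
1689² - H = 1689² - (1 - I*√1196462/2) = 2852721 + (-1 + I*√1196462/2) = 2852720 + I*√1196462/2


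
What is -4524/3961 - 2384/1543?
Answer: -16423556/6111823 ≈ -2.6872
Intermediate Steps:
-4524/3961 - 2384/1543 = -16423556/6111823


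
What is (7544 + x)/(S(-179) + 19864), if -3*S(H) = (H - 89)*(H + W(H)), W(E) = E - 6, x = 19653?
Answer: -81591/37960 ≈ -2.1494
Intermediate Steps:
W(E) = -6 + E
S(H) = -(-89 + H)*(-6 + 2*H)/3 (S(H) = -(H - 89)*(H + (-6 + H))/3 = -(-89 + H)*(-6 + 2*H)/3)
(7544 + x)/(S(-179) + 19864) = (7544 + 19653)/((-178 - ⅔*(-179)² + (184/3)*(-179)) + 19864) = 27197/((-178 - ⅔*32041 - 32936/3) + 19864) = 27197/((-178 - 64082/3 - 32936/3) + 19864) = 27197/(-97552/3 + 19864) = 27197/(-37960/3) = 27197*(-3/37960) = -81591/37960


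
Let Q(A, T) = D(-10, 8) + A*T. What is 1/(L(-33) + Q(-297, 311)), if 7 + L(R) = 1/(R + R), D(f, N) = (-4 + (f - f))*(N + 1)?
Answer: -66/6099061 ≈ -1.0821e-5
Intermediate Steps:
D(f, N) = -4 - 4*N (D(f, N) = (-4 + 0)*(1 + N) = -4*(1 + N) = -4 - 4*N)
Q(A, T) = -36 + A*T (Q(A, T) = (-4 - 4*8) + A*T = (-4 - 32) + A*T = -36 + A*T)
L(R) = -7 + 1/(2*R) (L(R) = -7 + 1/(R + R) = -7 + 1/(2*R))
1/(L(-33) + Q(-297, 311)) = 1/((-7 + (1/2)/(-33)) + (-36 - 297*311)) = 1/((-7 + (1/2)*(-1/33)) + (-36 - 92367)) = 1/((-7 - 1/66) - 92403) = 1/(-463/66 - 92403) = 1/(-6099061/66) = -66/6099061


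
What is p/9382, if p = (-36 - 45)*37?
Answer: -2997/9382 ≈ -0.31944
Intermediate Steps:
p = -2997 (p = -81*37 = -2997)
p/9382 = -2997/9382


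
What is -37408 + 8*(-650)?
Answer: -42608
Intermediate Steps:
-37408 + 8*(-650) = -37408 - 5200 = -42608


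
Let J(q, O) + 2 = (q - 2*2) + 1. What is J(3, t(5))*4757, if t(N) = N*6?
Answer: -9514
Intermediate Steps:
t(N) = 6*N
J(q, O) = -5 + q (J(q, O) = -2 + ((q - 2*2) + 1) = -2 + ((q - 4) + 1) = -2 + ((-4 + q) + 1) = -2 + (-3 + q) = -5 + q)
J(3, t(5))*4757 = (-5 + 3)*4757 = -2*4757 = -9514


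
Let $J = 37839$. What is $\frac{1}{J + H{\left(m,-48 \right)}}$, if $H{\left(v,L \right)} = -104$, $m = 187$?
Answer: $\frac{1}{37735} \approx 2.6501 \cdot 10^{-5}$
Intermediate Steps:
$\frac{1}{J + H{\left(m,-48 \right)}} = \frac{1}{37839 - 104} = \frac{1}{37735}$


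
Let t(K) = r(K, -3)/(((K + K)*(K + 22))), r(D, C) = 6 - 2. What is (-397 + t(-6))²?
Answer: 363169249/2304 ≈ 1.5763e+5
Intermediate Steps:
r(D, C) = 4
t(K) = 2/(K*(22 + K)) (t(K) = 4/(((K + K)*(K + 22))) = 4/(((2*K)*(22 + K))) = 4/((2*K*(22 + K))) = 4*(1/(2*K*(22 + K))) = 2/(K*(22 + K)))
(-397 + t(-6))² = (-397 + 2/(-6*(22 - 6)))² = (-397 + 2*(-⅙)/16)² = (-397 + 2*(-⅙)*(1/16))² = (-397 - 1/48)² = (-19057/48)² = 363169249/2304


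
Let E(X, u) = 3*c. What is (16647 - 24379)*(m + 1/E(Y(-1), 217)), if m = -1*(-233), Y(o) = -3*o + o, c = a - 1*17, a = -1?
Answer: -48638146/27 ≈ -1.8014e+6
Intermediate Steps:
c = -18 (c = -1 - 1*17 = -1 - 17 = -18)
Y(o) = -2*o
m = 233
E(X, u) = -54 (E(X, u) = 3*(-18) = -54)
(16647 - 24379)*(m + 1/E(Y(-1), 217)) = (16647 - 24379)*(233 + 1/(-54)) = -7732*(233 - 1/54) = -7732*12581/54 = -48638146/27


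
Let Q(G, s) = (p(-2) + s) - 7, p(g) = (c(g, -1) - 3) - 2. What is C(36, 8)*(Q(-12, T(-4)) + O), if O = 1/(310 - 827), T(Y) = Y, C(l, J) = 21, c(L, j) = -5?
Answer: -228018/517 ≈ -441.04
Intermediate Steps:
p(g) = -10 (p(g) = (-5 - 3) - 2 = -8 - 2 = -10)
O = -1/517 (O = 1/(-517) = -1/517 ≈ -0.0019342)
Q(G, s) = -17 + s (Q(G, s) = (-10 + s) - 7 = -17 + s)
C(36, 8)*(Q(-12, T(-4)) + O) = 21*((-17 - 4) - 1/517) = 21*(-21 - 1/517) = 21*(-10858/517) = -228018/517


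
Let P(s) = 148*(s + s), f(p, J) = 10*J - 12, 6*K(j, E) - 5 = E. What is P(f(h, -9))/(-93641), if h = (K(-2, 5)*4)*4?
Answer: 30192/93641 ≈ 0.32242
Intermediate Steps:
K(j, E) = ⅚ + E/6
h = 80/3 (h = ((⅚ + (⅙)*5)*4)*4 = ((⅚ + ⅚)*4)*4 = ((5/3)*4)*4 = (20/3)*4 = 80/3 ≈ 26.667)
f(p, J) = -12 + 10*J
P(s) = 296*s (P(s) = 148*(2*s) = 296*s)
P(f(h, -9))/(-93641) = (296*(-12 + 10*(-9)))/(-93641) = (296*(-12 - 90))*(-1/93641) = (296*(-102))*(-1/93641) = -30192*(-1/93641) = 30192/93641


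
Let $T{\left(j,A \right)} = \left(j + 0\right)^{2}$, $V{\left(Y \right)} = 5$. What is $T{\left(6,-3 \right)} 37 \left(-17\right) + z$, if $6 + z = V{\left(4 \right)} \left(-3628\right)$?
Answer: $-40790$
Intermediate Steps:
$T{\left(j,A \right)} = j^{2}$
$z = -18146$ ($z = -6 + 5 \left(-3628\right) = -6 - 18140 = -18146$)
$T{\left(6,-3 \right)} 37 \left(-17\right) + z = 6^{2} \cdot 37 \left(-17\right) - 18146 = 36 \cdot 37 \left(-17\right) - 18146 = 1332 \left(-17\right) - 18146 = -22644 - 18146 = -40790$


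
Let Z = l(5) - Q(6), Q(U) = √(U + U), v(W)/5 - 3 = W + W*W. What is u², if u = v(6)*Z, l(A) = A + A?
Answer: 5670000 - 2025000*√3 ≈ 2.1626e+6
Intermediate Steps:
v(W) = 15 + 5*W + 5*W² (v(W) = 15 + 5*(W + W*W) = 15 + 5*(W + W²) = 15 + (5*W + 5*W²) = 15 + 5*W + 5*W²)
Q(U) = √2*√U (Q(U) = √(2*U) = √2*√U)
l(A) = 2*A
Z = 10 - 2*√3 (Z = 2*5 - √2*√6 = 10 - 2*√3 ≈ 6.5359)
u = 2250 - 450*√3 (u = (15 + 5*6 + 5*6²)*(10 - 2*√3) = (15 + 30 + 5*36)*(10 - 2*√3) = (15 + 30 + 180)*(10 - 2*√3) = 225*(10 - 2*√3) = 2250 - 450*√3 ≈ 1470.6)
u² = (2250 - 450*√3)²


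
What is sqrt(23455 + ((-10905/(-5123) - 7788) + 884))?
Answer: sqrt(434438996394)/5123 ≈ 128.66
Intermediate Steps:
sqrt(23455 + ((-10905/(-5123) - 7788) + 884)) = sqrt(23455 + ((-10905*(-1/5123) - 7788) + 884)) = sqrt(23455 + ((10905/5123 - 7788) + 884)) = sqrt(23455 + (-39887019/5123 + 884)) = sqrt(23455 - 35358287/5123) = sqrt(84801678/5123) = sqrt(434438996394)/5123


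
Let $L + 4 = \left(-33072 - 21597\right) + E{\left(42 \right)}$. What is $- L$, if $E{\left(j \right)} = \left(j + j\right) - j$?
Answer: $54631$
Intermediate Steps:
$E{\left(j \right)} = j$ ($E{\left(j \right)} = 2 j - j = j$)
$L = -54631$ ($L = -4 + \left(\left(-33072 - 21597\right) + 42\right) = -4 + \left(-54669 + 42\right) = -4 - 54627 = -54631$)
$- L = \left(-1\right) \left(-54631\right) = 54631$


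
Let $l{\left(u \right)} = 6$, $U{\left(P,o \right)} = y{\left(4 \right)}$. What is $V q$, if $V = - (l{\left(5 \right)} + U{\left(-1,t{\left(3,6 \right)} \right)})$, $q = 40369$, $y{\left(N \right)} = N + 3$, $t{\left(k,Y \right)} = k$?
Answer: $-524797$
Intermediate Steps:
$y{\left(N \right)} = 3 + N$
$U{\left(P,o \right)} = 7$ ($U{\left(P,o \right)} = 3 + 4 = 7$)
$V = -13$ ($V = - (6 + 7) = \left(-1\right) 13 = -13$)
$V q = \left(-13\right) 40369 = -524797$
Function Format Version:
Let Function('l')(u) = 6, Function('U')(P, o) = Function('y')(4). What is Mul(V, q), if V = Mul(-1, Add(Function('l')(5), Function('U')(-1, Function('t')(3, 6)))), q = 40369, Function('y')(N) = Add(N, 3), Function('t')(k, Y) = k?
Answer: -524797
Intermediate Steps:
Function('y')(N) = Add(3, N)
Function('U')(P, o) = 7 (Function('U')(P, o) = Add(3, 4) = 7)
V = -13 (V = Mul(-1, Add(6, 7)) = Mul(-1, 13) = -13)
Mul(V, q) = Mul(-13, 40369) = -524797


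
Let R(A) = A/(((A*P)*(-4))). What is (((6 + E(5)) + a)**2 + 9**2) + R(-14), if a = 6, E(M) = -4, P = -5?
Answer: 2901/20 ≈ 145.05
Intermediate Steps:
R(A) = 1/20 (R(A) = A/(((A*(-5))*(-4))) = A/((-5*A*(-4))) = A/((20*A)) = A*(1/(20*A)) = 1/20)
(((6 + E(5)) + a)**2 + 9**2) + R(-14) = (((6 - 4) + 6)**2 + 9**2) + 1/20 = ((2 + 6)**2 + 81) + 1/20 = (8**2 + 81) + 1/20 = (64 + 81) + 1/20 = 145 + 1/20 = 2901/20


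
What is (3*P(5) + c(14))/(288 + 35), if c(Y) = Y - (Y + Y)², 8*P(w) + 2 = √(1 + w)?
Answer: -3083/1292 + 3*√6/2584 ≈ -2.3834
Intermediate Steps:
P(w) = -¼ + √(1 + w)/8
c(Y) = Y - 4*Y² (c(Y) = Y - (2*Y)² = Y - 4*Y²)
(3*P(5) + c(14))/(288 + 35) = (3*(-¼ + √(1 + 5)/8) + 14*(1 - 4*14))/(288 + 35) = (3*(-¼ + √6/8) + 14*(1 - 56))/323 = ((-¾ + 3*√6/8) + 14*(-55))*(1/323) = ((-¾ + 3*√6/8) - 770)*(1/323) = (-3083/4 + 3*√6/8)*(1/323) = -3083/1292 + 3*√6/2584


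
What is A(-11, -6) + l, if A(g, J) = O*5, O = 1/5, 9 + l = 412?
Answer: 404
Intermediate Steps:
l = 403 (l = -9 + 412 = 403)
O = ⅕ ≈ 0.20000
A(g, J) = 1 (A(g, J) = (⅕)*5 = 1)
A(-11, -6) + l = 1 + 403 = 404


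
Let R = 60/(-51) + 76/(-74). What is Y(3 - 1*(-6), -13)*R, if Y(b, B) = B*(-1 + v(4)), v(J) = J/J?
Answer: 0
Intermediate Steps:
v(J) = 1
R = -1386/629 (R = 60*(-1/51) + 76*(-1/74) = -20/17 - 38/37 = -1386/629 ≈ -2.2035)
Y(b, B) = 0 (Y(b, B) = B*(-1 + 1) = B*0 = 0)
Y(3 - 1*(-6), -13)*R = 0*(-1386/629) = 0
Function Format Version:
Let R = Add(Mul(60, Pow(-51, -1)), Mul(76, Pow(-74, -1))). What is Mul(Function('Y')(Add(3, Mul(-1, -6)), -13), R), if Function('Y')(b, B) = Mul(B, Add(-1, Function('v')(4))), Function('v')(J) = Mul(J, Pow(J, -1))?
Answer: 0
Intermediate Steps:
Function('v')(J) = 1
R = Rational(-1386, 629) (R = Add(Mul(60, Rational(-1, 51)), Mul(76, Rational(-1, 74))) = Add(Rational(-20, 17), Rational(-38, 37)) = Rational(-1386, 629) ≈ -2.2035)
Function('Y')(b, B) = 0 (Function('Y')(b, B) = Mul(B, Add(-1, 1)) = Mul(B, 0) = 0)
Mul(Function('Y')(Add(3, Mul(-1, -6)), -13), R) = Mul(0, Rational(-1386, 629)) = 0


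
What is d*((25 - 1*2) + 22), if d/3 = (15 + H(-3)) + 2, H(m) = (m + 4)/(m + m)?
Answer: 4545/2 ≈ 2272.5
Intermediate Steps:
H(m) = (4 + m)/(2*m) (H(m) = (4 + m)/((2*m)) = (4 + m)*(1/(2*m)) = (4 + m)/(2*m))
d = 101/2 (d = 3*((15 + (½)*(4 - 3)/(-3)) + 2) = 3*((15 + (½)*(-⅓)*1) + 2) = 3*((15 - ⅙) + 2) = 3*(89/6 + 2) = 3*(101/6) = 101/2 ≈ 50.500)
d*((25 - 1*2) + 22) = 101*((25 - 1*2) + 22)/2 = 101*((25 - 2) + 22)/2 = 101*(23 + 22)/2 = (101/2)*45 = 4545/2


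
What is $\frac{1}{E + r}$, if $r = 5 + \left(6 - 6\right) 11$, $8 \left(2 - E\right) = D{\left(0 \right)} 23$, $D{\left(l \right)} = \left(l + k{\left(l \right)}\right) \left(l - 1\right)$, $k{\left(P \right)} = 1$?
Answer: $\frac{8}{79} \approx 0.10127$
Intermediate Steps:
$D{\left(l \right)} = \left(1 + l\right) \left(-1 + l\right)$ ($D{\left(l \right)} = \left(l + 1\right) \left(l - 1\right) = \left(1 + l\right) \left(-1 + l\right)$)
$E = \frac{39}{8}$ ($E = 2 - \frac{\left(-1 + 0^{2}\right) 23}{8} = 2 - \frac{\left(-1 + 0\right) 23}{8} = 2 - \frac{\left(-1\right) 23}{8} = 2 - - \frac{23}{8} = 2 + \frac{23}{8} = \frac{39}{8} \approx 4.875$)
$r = 5$ ($r = 5 + \left(6 - 6\right) 11 = 5 + 0 \cdot 11 = 5 + 0 = 5$)
$\frac{1}{E + r} = \frac{1}{\frac{39}{8} + 5} = \frac{1}{\frac{79}{8}} = \frac{8}{79}$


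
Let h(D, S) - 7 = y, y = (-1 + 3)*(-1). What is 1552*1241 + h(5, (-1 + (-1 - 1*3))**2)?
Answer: 1926037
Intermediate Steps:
y = -2 (y = 2*(-1) = -2)
h(D, S) = 5 (h(D, S) = 7 - 2 = 5)
1552*1241 + h(5, (-1 + (-1 - 1*3))**2) = 1552*1241 + 5 = 1926032 + 5 = 1926037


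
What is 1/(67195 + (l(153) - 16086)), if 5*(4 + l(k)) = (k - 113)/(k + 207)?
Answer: 45/2299726 ≈ 1.9568e-5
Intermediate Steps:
l(k) = -4 + (-113 + k)/(5*(207 + k)) (l(k) = -4 + ((k - 113)/(k + 207))/5 = -4 + ((-113 + k)/(207 + k))/5 = -4 + (-113 + k)/(5*(207 + k)))
1/(67195 + (l(153) - 16086)) = 1/(67195 + ((-4253 - 19*153)/(5*(207 + 153)) - 16086)) = 1/(67195 + ((1/5)*(-4253 - 2907)/360 - 16086)) = 1/(67195 + ((1/5)*(1/360)*(-7160) - 16086)) = 1/(67195 + (-179/45 - 16086)) = 1/(67195 - 724049/45) = 1/(2299726/45) = 45/2299726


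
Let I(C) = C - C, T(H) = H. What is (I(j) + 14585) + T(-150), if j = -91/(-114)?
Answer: 14435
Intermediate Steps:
j = 91/114 (j = -91*(-1/114) = 91/114 ≈ 0.79825)
I(C) = 0
(I(j) + 14585) + T(-150) = (0 + 14585) - 150 = 14585 - 150 = 14435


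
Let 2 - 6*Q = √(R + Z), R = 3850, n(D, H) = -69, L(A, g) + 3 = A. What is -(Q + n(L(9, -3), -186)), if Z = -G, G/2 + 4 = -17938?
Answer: 206/3 + √39734/6 ≈ 101.89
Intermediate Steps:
G = -35884 (G = -8 + 2*(-17938) = -8 - 35876 = -35884)
L(A, g) = -3 + A
Z = 35884 (Z = -1*(-35884) = 35884)
Q = ⅓ - √39734/6 (Q = ⅓ - √(3850 + 35884)/6 = ⅓ - √39734/6 ≈ -32.889)
-(Q + n(L(9, -3), -186)) = -((⅓ - √39734/6) - 69) = -(-206/3 - √39734/6) = 206/3 + √39734/6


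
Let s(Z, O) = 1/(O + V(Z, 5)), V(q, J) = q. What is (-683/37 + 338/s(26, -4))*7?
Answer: 1921143/37 ≈ 51923.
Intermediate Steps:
s(Z, O) = 1/(O + Z)
(-683/37 + 338/s(26, -4))*7 = (-683/37 + 338/(1/(-4 + 26)))*7 = (-683*1/37 + 338/(1/22))*7 = (-683/37 + 338/(1/22))*7 = (-683/37 + 338*22)*7 = (-683/37 + 7436)*7 = (274449/37)*7 = 1921143/37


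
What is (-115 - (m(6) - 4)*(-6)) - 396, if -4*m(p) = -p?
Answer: -526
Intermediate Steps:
m(p) = p/4 (m(p) = -(-1)*p/4 = p/4)
(-115 - (m(6) - 4)*(-6)) - 396 = (-115 - ((1/4)*6 - 4)*(-6)) - 396 = (-115 - (3/2 - 4)*(-6)) - 396 = (-115 - (-5)*(-6)/2) - 396 = (-115 - 1*15) - 396 = (-115 - 15) - 396 = -130 - 396 = -526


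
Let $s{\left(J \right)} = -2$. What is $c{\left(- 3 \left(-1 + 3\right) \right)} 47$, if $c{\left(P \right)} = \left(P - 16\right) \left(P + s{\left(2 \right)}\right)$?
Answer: $8272$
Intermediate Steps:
$c{\left(P \right)} = \left(-16 + P\right) \left(-2 + P\right)$ ($c{\left(P \right)} = \left(P - 16\right) \left(P - 2\right) = \left(-16 + P\right) \left(-2 + P\right)$)
$c{\left(- 3 \left(-1 + 3\right) \right)} 47 = \left(32 + \left(- 3 \left(-1 + 3\right)\right)^{2} - 18 \left(- 3 \left(-1 + 3\right)\right)\right) 47 = \left(32 + \left(\left(-3\right) 2\right)^{2} - 18 \left(\left(-3\right) 2\right)\right) 47 = \left(32 + \left(-6\right)^{2} - -108\right) 47 = \left(32 + 36 + 108\right) 47 = 176 \cdot 47 = 8272$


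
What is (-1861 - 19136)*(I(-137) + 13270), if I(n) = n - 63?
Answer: -274430790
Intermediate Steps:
I(n) = -63 + n
(-1861 - 19136)*(I(-137) + 13270) = (-1861 - 19136)*((-63 - 137) + 13270) = -20997*(-200 + 13270) = -20997*13070 = -274430790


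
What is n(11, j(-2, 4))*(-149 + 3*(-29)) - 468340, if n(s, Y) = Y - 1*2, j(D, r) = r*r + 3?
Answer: -472352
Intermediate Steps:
j(D, r) = 3 + r² (j(D, r) = r² + 3 = 3 + r²)
n(s, Y) = -2 + Y (n(s, Y) = Y - 2 = -2 + Y)
n(11, j(-2, 4))*(-149 + 3*(-29)) - 468340 = (-2 + (3 + 4²))*(-149 + 3*(-29)) - 468340 = (-2 + (3 + 16))*(-149 - 87) - 468340 = (-2 + 19)*(-236) - 468340 = 17*(-236) - 468340 = -4012 - 468340 = -472352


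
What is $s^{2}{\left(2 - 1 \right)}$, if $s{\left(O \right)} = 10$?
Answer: $100$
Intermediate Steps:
$s^{2}{\left(2 - 1 \right)} = 10^{2} = 100$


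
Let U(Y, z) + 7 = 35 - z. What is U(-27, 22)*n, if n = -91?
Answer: -546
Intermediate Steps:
U(Y, z) = 28 - z (U(Y, z) = -7 + (35 - z) = 28 - z)
U(-27, 22)*n = (28 - 1*22)*(-91) = (28 - 22)*(-91) = 6*(-91) = -546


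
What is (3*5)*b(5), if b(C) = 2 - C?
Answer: -45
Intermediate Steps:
(3*5)*b(5) = (3*5)*(2 - 1*5) = 15*(2 - 5) = 15*(-3) = -45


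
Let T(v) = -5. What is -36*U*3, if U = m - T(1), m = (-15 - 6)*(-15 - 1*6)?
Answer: -48168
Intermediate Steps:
m = 441 (m = -21*(-15 - 6) = -21*(-21) = 441)
U = 446 (U = 441 - 1*(-5) = 441 + 5 = 446)
-36*U*3 = -36*446*3 = -16056*3 = -48168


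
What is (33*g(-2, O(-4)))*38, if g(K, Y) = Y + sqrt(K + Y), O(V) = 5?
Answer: 6270 + 1254*sqrt(3) ≈ 8442.0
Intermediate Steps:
(33*g(-2, O(-4)))*38 = (33*(5 + sqrt(-2 + 5)))*38 = (33*(5 + sqrt(3)))*38 = (165 + 33*sqrt(3))*38 = 6270 + 1254*sqrt(3)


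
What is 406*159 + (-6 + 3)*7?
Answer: 64533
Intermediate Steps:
406*159 + (-6 + 3)*7 = 64554 - 3*7 = 64554 - 21 = 64533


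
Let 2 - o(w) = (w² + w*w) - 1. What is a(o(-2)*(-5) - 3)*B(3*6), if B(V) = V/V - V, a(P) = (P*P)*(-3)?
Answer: 24684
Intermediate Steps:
o(w) = 3 - 2*w² (o(w) = 2 - ((w² + w*w) - 1) = 2 - ((w² + w²) - 1) = 2 - (2*w² - 1) = 2 - (-1 + 2*w²) = 2 + (1 - 2*w²) = 3 - 2*w²)
a(P) = -3*P² (a(P) = P²*(-3) = -3*P²)
B(V) = 1 - V
a(o(-2)*(-5) - 3)*B(3*6) = (-3*((3 - 2*(-2)²)*(-5) - 3)²)*(1 - 3*6) = (-3*((3 - 2*4)*(-5) - 3)²)*(1 - 1*18) = (-3*((3 - 8)*(-5) - 3)²)*(1 - 18) = -3*(-5*(-5) - 3)²*(-17) = -3*(25 - 3)²*(-17) = -3*22²*(-17) = -3*484*(-17) = -1452*(-17) = 24684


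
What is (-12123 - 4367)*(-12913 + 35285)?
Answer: -368914280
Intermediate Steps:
(-12123 - 4367)*(-12913 + 35285) = -16490*22372 = -368914280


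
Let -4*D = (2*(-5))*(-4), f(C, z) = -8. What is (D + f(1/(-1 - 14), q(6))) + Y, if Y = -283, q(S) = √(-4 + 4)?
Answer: -301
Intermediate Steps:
q(S) = 0 (q(S) = √0 = 0)
D = -10 (D = -2*(-5)*(-4)/4 = -(-5)*(-4)/2 = -¼*40 = -10)
(D + f(1/(-1 - 14), q(6))) + Y = (-10 - 8) - 283 = -18 - 283 = -301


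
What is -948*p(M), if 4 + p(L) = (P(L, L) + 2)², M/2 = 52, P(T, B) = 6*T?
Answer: -371494656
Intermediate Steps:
M = 104 (M = 2*52 = 104)
p(L) = -4 + (2 + 6*L)² (p(L) = -4 + (6*L + 2)² = -4 + (2 + 6*L)²)
-948*p(M) = -11376*104*(2 + 3*104) = -11376*104*(2 + 312) = -11376*104*314 = -948*391872 = -371494656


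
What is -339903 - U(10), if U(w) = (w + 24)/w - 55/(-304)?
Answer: -516658003/1520 ≈ -3.3991e+5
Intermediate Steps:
U(w) = 55/304 + (24 + w)/w (U(w) = (24 + w)/w - 55*(-1/304) = (24 + w)/w + 55/304 = 55/304 + (24 + w)/w)
-339903 - U(10) = -339903 - (359/304 + 24/10) = -339903 - (359/304 + 24*(⅒)) = -339903 - (359/304 + 12/5) = -339903 - 1*5443/1520 = -339903 - 5443/1520 = -516658003/1520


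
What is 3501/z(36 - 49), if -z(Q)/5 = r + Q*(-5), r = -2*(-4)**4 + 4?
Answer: 3501/2215 ≈ 1.5806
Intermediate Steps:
r = -508 (r = -2*256 + 4 = -512 + 4 = -508)
z(Q) = 2540 + 25*Q (z(Q) = -5*(-508 + Q*(-5)) = -5*(-508 - 5*Q) = 2540 + 25*Q)
3501/z(36 - 49) = 3501/(2540 + 25*(36 - 49)) = 3501/(2540 + 25*(-13)) = 3501/(2540 - 325) = 3501/2215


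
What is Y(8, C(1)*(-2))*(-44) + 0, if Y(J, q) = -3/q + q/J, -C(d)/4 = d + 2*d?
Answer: -253/2 ≈ -126.50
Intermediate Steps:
C(d) = -12*d (C(d) = -4*(d + 2*d) = -12*d)
Y(8, C(1)*(-2))*(-44) + 0 = (-3/(-12*1*(-2)) + (-12*1*(-2))/8)*(-44) + 0 = (-3/((-12*(-2))) - 12*(-2)*(1/8))*(-44) + 0 = (-3/24 + 24*(1/8))*(-44) + 0 = (-3*1/24 + 3)*(-44) + 0 = (-1/8 + 3)*(-44) + 0 = (23/8)*(-44) + 0 = -253/2 + 0 = -253/2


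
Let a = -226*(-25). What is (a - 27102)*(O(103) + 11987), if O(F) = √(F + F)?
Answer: -257145124 - 21452*√206 ≈ -2.5745e+8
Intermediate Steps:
O(F) = √2*√F (O(F) = √(2*F) = √2*√F)
a = 5650
(a - 27102)*(O(103) + 11987) = (5650 - 27102)*(√2*√103 + 11987) = -21452*(√206 + 11987) = -21452*(11987 + √206) = -257145124 - 21452*√206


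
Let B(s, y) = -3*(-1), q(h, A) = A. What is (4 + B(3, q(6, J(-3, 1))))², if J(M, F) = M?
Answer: 49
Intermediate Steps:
B(s, y) = 3
(4 + B(3, q(6, J(-3, 1))))² = (4 + 3)² = 7² = 49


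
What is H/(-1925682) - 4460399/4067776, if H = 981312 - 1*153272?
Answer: -36679727933/24028352832 ≈ -1.5265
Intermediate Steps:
H = 828040 (H = 981312 - 153272 = 828040)
H/(-1925682) - 4460399/4067776 = 828040/(-1925682) - 4460399/4067776 = 828040*(-1/1925682) - 4460399*1/4067776 = -2540/5907 - 4460399/4067776 = -36679727933/24028352832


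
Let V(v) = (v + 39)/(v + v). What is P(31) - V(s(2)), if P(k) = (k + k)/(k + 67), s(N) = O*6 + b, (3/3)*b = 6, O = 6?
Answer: -65/196 ≈ -0.33163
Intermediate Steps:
b = 6
s(N) = 42 (s(N) = 6*6 + 6 = 36 + 6 = 42)
V(v) = (39 + v)/(2*v) (V(v) = (39 + v)/((2*v)) = (39 + v)*(1/(2*v)) = (39 + v)/(2*v))
P(k) = 2*k/(67 + k) (P(k) = (2*k)/(67 + k) = 2*k/(67 + k))
P(31) - V(s(2)) = 2*31/(67 + 31) - (39 + 42)/(2*42) = 2*31/98 - 81/(2*42) = 2*31*(1/98) - 1*27/28 = 31/49 - 27/28 = -65/196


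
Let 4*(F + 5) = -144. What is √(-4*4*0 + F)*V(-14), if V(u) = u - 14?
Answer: -28*I*√41 ≈ -179.29*I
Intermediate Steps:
F = -41 (F = -5 + (¼)*(-144) = -5 - 36 = -41)
V(u) = -14 + u
√(-4*4*0 + F)*V(-14) = √(-4*4*0 - 41)*(-14 - 14) = √(-16*0 - 41)*(-28) = √(0 - 41)*(-28) = √(-41)*(-28) = (I*√41)*(-28) = -28*I*√41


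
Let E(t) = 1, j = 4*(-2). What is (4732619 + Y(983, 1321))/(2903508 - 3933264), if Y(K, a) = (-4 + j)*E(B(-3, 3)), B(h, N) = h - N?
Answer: -4732607/1029756 ≈ -4.5959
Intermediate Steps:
j = -8
Y(K, a) = -12 (Y(K, a) = (-4 - 8)*1 = -12*1 = -12)
(4732619 + Y(983, 1321))/(2903508 - 3933264) = (4732619 - 12)/(2903508 - 3933264) = 4732607/(-1029756) = 4732607*(-1/1029756) = -4732607/1029756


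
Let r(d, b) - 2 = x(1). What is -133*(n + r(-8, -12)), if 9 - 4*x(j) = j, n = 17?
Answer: -2793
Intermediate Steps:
x(j) = 9/4 - j/4
r(d, b) = 4 (r(d, b) = 2 + (9/4 - ¼*1) = 2 + (9/4 - ¼) = 2 + 2 = 4)
-133*(n + r(-8, -12)) = -133*(17 + 4) = -133*21 = -2793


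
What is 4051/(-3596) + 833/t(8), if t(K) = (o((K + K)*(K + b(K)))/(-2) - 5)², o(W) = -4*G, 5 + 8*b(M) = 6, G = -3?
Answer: 2505297/435116 ≈ 5.7578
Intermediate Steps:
b(M) = ⅛ (b(M) = -5/8 + (⅛)*6 = -5/8 + ¾ = ⅛)
o(W) = 12 (o(W) = -4*(-3) = 12)
t(K) = 121 (t(K) = (12/(-2) - 5)² = (12*(-½) - 5)² = (-6 - 5)² = (-11)² = 121)
4051/(-3596) + 833/t(8) = 4051/(-3596) + 833/121 = 4051*(-1/3596) + 833*(1/121) = -4051/3596 + 833/121 = 2505297/435116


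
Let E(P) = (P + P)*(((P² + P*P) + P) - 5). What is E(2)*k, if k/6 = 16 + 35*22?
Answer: 94320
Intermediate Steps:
k = 4716 (k = 6*(16 + 35*22) = 6*(16 + 770) = 6*786 = 4716)
E(P) = 2*P*(-5 + P + 2*P²) (E(P) = (2*P)*(((P² + P²) + P) - 5) = (2*P)*((2*P² + P) - 5) = (2*P)*((P + 2*P²) - 5) = (2*P)*(-5 + P + 2*P²) = 2*P*(-5 + P + 2*P²))
E(2)*k = (2*2*(-5 + 2 + 2*2²))*4716 = (2*2*(-5 + 2 + 2*4))*4716 = (2*2*(-5 + 2 + 8))*4716 = (2*2*5)*4716 = 20*4716 = 94320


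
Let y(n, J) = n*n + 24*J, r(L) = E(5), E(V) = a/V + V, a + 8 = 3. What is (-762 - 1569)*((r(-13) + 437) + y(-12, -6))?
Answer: -1027971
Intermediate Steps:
a = -5 (a = -8 + 3 = -5)
E(V) = V - 5/V (E(V) = -5/V + V = V - 5/V)
r(L) = 4 (r(L) = 5 - 5/5 = 5 - 5*⅕ = 5 - 1 = 4)
y(n, J) = n² + 24*J
(-762 - 1569)*((r(-13) + 437) + y(-12, -6)) = (-762 - 1569)*((4 + 437) + ((-12)² + 24*(-6))) = -2331*(441 + (144 - 144)) = -2331*(441 + 0) = -2331*441 = -1027971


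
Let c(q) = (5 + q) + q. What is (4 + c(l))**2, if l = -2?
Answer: 25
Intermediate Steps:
c(q) = 5 + 2*q
(4 + c(l))**2 = (4 + (5 + 2*(-2)))**2 = (4 + (5 - 4))**2 = (4 + 1)**2 = 5**2 = 25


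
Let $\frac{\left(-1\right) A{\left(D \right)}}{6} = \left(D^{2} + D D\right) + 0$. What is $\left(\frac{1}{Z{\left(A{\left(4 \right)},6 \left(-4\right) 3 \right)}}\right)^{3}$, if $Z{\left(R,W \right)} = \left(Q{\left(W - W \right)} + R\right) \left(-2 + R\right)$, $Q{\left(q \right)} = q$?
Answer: $\frac{1}{51678378196992} \approx 1.935 \cdot 10^{-14}$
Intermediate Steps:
$A{\left(D \right)} = - 12 D^{2}$ ($A{\left(D \right)} = - 6 \left(\left(D^{2} + D D\right) + 0\right) = - 6 \left(\left(D^{2} + D^{2}\right) + 0\right) = - 6 \left(2 D^{2} + 0\right) = - 6 \cdot 2 D^{2} = - 12 D^{2}$)
$Z{\left(R,W \right)} = R \left(-2 + R\right)$ ($Z{\left(R,W \right)} = \left(\left(W - W\right) + R\right) \left(-2 + R\right) = \left(0 + R\right) \left(-2 + R\right) = R \left(-2 + R\right)$)
$\left(\frac{1}{Z{\left(A{\left(4 \right)},6 \left(-4\right) 3 \right)}}\right)^{3} = \left(\frac{1}{- 12 \cdot 4^{2} \left(-2 - 12 \cdot 4^{2}\right)}\right)^{3} = \left(\frac{1}{\left(-12\right) 16 \left(-2 - 192\right)}\right)^{3} = \left(\frac{1}{\left(-192\right) \left(-2 - 192\right)}\right)^{3} = \left(\frac{1}{\left(-192\right) \left(-194\right)}\right)^{3} = \left(\frac{1}{37248}\right)^{3} = \frac{1}{51678378196992}$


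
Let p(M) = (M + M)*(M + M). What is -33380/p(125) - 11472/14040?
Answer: -494023/365625 ≈ -1.3512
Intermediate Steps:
p(M) = 4*M**2 (p(M) = (2*M)*(2*M) = 4*M**2)
-33380/p(125) - 11472/14040 = -33380/(4*125**2) - 11472/14040 = -33380/(4*15625) - 11472*1/14040 = -33380/62500 - 478/585 = -33380*1/62500 - 478/585 = -1669/3125 - 478/585 = -494023/365625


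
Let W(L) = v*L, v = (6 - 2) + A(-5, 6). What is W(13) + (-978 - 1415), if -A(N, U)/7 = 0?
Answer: -2341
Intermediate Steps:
A(N, U) = 0 (A(N, U) = -7*0 = 0)
v = 4 (v = (6 - 2) + 0 = 4 + 0 = 4)
W(L) = 4*L
W(13) + (-978 - 1415) = 4*13 + (-978 - 1415) = 52 - 2393 = -2341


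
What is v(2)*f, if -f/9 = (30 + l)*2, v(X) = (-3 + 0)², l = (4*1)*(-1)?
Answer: -4212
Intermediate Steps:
l = -4 (l = 4*(-1) = -4)
v(X) = 9 (v(X) = (-3)² = 9)
f = -468 (f = -9*(30 - 4)*2 = -234*2 = -9*52 = -468)
v(2)*f = 9*(-468) = -4212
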